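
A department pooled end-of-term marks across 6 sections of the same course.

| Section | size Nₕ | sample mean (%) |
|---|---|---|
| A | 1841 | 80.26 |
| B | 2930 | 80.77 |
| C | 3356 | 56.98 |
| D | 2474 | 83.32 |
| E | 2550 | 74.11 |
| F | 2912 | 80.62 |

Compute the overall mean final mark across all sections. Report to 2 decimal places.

N = 16063; weights Wₕ = Nₕ/N = (0.1146, 0.1824, 0.2089, 0.1540, 0.1587, 0.1813).
x̄_st = Σ Wₕ·x̄ₕ = 0.1146·80.26 + 0.1824·80.77 + 0.2089·56.98 + 0.1540·83.32 + 0.1587·74.11 + 0.1813·80.62 ≈ 75.0494...
→ 75.05.

75.05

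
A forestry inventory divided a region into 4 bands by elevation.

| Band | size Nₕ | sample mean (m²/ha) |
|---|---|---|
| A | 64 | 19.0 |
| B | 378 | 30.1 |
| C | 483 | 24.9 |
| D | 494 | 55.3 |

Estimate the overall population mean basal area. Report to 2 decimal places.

x̄_st = (Σ Nₕx̄ₕ) / (Σ Nₕ) = (64·19.0 + 378·30.1 + 483·24.9 + 494·55.3) / 1419
= 51938.7 / 1419 = 36.6023... → 36.60.

36.60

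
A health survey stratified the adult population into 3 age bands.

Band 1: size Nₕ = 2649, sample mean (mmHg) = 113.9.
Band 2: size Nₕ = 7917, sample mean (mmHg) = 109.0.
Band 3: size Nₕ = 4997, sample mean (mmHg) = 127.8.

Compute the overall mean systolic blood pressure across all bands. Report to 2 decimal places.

x̄_st = (Σ Nₕx̄ₕ) / (Σ Nₕ) = (2649·113.9 + 7917·109.0 + 4997·127.8) / 15563
= 1803290.7 / 15563 = 115.8704... → 115.87.

115.87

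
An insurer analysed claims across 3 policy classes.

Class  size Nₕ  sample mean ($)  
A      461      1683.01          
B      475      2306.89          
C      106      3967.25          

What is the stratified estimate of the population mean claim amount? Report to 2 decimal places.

N = 1042; weights Wₕ = Nₕ/N = (0.4424, 0.4559, 0.1017).
x̄_st = Σ Wₕ·x̄ₕ = 0.4424·1683.01 + 0.4559·2306.89 + 0.1017·3967.25 ≈ 2199.7782...
→ 2199.78.

2199.78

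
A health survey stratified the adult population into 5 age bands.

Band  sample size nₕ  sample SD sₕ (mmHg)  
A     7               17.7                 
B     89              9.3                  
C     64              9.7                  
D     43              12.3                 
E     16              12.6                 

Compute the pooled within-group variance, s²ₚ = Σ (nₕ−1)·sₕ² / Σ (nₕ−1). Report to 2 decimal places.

112.87

Degrees of freedom: 6 + 88 + 63 + 42 + 15 = 214.
Σ(nₕ−1)sₕ² = 6·313.29 + 88·86.49 + 63·94.09 + 42·151.29 + 15·158.76 = 24154.11.
s²ₚ = 24154.11 / 214 = 112.8697... → 112.87.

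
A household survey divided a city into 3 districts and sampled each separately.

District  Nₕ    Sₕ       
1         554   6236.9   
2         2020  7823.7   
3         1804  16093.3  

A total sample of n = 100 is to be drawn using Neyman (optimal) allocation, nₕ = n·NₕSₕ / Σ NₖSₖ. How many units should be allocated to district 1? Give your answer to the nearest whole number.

7

Σ NₕSₕ = 554·6236.9 + 2020·7823.7 + 1804·16093.3 = 48291429.8.
Share for 1: 3455242.6/48291429.8 = 0.07155.
n_1 = 100 × 0.07155 = 7.155... → 7.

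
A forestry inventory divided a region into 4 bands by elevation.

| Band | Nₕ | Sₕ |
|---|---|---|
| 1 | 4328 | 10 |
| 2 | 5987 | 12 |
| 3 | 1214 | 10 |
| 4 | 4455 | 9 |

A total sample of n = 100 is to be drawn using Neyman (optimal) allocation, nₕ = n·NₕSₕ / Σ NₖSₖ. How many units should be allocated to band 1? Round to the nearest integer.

1: NₕSₕ = 4328·10 = 43280
2: NₕSₕ = 5987·12 = 71844
3: NₕSₕ = 1214·10 = 12140
4: NₕSₕ = 4455·9 = 40095
Σ NₕSₕ = 167359.
n_1 = 100·43280/167359 = 25.861... → 26.

26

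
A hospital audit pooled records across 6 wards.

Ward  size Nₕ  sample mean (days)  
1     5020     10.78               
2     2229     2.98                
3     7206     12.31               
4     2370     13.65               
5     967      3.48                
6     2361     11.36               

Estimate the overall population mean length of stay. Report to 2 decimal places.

x̄_st = (Σ Nₕx̄ₕ) / (Σ Nₕ) = (5020·10.78 + 2229·2.98 + 7206·12.31 + 2370·13.65 + 967·3.48 + 2361·11.36) / 20153
= 212000.5 / 20153 = 10.5196... → 10.52.

10.52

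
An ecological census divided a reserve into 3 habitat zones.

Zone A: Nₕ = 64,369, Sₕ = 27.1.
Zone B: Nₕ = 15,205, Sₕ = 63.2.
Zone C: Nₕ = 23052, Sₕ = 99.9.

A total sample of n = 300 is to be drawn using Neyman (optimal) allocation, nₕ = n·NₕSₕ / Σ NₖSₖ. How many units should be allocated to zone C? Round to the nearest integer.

Σ NₕSₕ = 64369·27.1 + 15205·63.2 + 23052·99.9 = 5008250.7.
Share for C: 2302894.8/5008250.7 = 0.45982.
n_C = 300 × 0.45982 = 137.946... → 138.

138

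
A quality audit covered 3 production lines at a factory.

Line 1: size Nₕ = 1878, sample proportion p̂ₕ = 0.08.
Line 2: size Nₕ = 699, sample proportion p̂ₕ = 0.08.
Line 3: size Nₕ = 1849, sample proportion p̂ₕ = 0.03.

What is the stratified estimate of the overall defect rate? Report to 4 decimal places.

Wₕ = Nₕ/N with N = 4426: 0.4243, 0.1579, 0.4178.
p̂_st = 0.4243·0.08 + 0.1579·0.08 + 0.4178·0.03 ≈ 0.059112... → 0.0591.

0.0591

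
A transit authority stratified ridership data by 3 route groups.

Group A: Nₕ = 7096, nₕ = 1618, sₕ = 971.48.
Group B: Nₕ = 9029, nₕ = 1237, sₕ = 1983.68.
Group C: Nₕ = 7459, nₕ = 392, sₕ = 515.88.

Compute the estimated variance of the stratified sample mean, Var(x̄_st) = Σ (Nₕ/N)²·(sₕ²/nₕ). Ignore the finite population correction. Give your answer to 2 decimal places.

N = 23584; Wₕ = Nₕ/N.
group A: (7096/23584)²·971.48²/1618 = 52.80578
group B: (9029/23584)²·1983.68²/1237 = 466.24899
group C: (7459/23584)²·515.88²/392 = 67.91060
Sum = 586.96538 → 586.97.

586.97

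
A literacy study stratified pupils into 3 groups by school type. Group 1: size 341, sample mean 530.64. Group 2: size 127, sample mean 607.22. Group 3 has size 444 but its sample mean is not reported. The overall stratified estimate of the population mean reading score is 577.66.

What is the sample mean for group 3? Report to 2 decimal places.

605.32

N = 341 + 127 + 444 = 912.
Overall total = μ·N = 577.66·912 = 526825.92.
Subtract the known strata: 341·530.64 + 127·607.22 = 258065.18.
Remaining total for group 3: 526825.92 − 258065.18 = 268760.74.
Divide by its size: 268760.74 / 444 = 605.3170... → 605.32.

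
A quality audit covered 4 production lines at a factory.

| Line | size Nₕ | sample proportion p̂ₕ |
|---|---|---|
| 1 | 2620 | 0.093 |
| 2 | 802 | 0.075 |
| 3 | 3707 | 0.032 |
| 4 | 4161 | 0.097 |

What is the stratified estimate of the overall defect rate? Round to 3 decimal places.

Wₕ = Nₕ/N with N = 11290: 0.2321, 0.0710, 0.3283, 0.3686.
p̂_st = 0.2321·0.093 + 0.0710·0.075 + 0.3283·0.032 + 0.3686·0.097 ≈ 0.07317... → 0.073.

0.073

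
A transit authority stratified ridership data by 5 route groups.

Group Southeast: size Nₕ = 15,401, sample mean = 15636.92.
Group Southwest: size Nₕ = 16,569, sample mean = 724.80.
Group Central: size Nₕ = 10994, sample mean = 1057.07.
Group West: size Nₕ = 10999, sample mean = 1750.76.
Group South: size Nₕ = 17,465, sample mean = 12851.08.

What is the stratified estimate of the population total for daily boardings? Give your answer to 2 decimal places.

508155565.14

Estimate total by summing Nₕ·x̄ₕ over strata.
15401·15636.92 + 16569·724.80 + 10994·1057.07 + 10999·1750.76 + 17465·12851.08 = 240824204.92 + 12009211.2 + 11621427.58 + 19256609.24 + 224444112.2 = 508155565.14.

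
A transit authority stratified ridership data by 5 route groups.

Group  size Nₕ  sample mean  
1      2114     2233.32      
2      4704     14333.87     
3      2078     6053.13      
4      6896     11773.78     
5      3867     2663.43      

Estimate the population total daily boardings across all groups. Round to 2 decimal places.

176217637.79

Population total = Σ Nₕ·x̄ₕ (each stratum's size times its mean).
2114·2233.32 + 4704·14333.87 + 2078·6053.13 + 6896·11773.78 + 3867·2663.43 = 4721238.48 + 67426524.48 + 12578404.14 + 81191986.88 + 10299483.81 = 176217637.79.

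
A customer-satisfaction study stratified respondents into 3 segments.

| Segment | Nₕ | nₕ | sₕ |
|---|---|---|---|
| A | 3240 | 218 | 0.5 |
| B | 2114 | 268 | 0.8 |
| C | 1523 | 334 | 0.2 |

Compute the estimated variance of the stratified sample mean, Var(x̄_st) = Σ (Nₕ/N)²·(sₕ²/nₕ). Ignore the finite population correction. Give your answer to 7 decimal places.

0.0004861

N = 6877; Wₕ = Nₕ/N.
segment A: (3240/6877)²·0.5²/218 = 0.0002545514
segment B: (2114/6877)²·0.8²/268 = 0.0002256613
segment C: (1523/6877)²·0.2²/334 = 0.0000058737
Sum = 0.0004860865 → 0.0004861.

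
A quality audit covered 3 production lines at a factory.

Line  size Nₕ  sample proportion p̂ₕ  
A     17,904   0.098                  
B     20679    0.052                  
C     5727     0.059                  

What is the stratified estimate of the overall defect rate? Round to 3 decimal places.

N = 17904 + 20679 + 5727 = 44310.
Overall proportion = Σ (Nₕ/N)·p̂ₕ.
Σ Nₕp̂ₕ = 1754.592 + 1075.308 + 337.893 = 3167.793.
3167.793 / 44310 = 0.07149... → 0.071.

0.071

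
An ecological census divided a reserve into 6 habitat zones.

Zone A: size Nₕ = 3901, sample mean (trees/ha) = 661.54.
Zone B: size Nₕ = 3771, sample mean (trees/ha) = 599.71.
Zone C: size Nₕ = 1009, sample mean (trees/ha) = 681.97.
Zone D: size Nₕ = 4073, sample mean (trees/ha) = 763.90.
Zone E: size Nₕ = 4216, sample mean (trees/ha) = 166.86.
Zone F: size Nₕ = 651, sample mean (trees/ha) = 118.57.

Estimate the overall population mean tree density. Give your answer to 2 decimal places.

N = 3901 + 3771 + 1009 + 4073 + 4216 + 651 = 17621.
The stratified mean weights each stratum mean by its population share Nₕ/N.
Σ Nₕx̄ₕ = 3901·661.54 + 3771·599.71 + 1009·681.97 + 4073·763.90 + 4216·166.86 + 651·118.57 = 2580667.54 + 2261506.41 + 688107.73 + 3111364.7 + 703481.76 + 77189.07 = 9422317.21.
Divide by N: 9422317.21 / 17621 = 534.7209... → 534.72.

534.72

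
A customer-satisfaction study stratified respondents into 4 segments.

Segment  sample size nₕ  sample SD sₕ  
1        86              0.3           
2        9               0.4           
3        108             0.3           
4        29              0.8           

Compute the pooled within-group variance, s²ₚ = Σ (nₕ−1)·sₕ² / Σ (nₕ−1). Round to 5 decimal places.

1: (86−1)·0.3² = 85·0.09 = 7.65
2: (9−1)·0.4² = 8·0.16 = 1.28
3: (108−1)·0.3² = 107·0.09 = 9.63
4: (29−1)·0.8² = 28·0.64 = 17.92
Numerator = 36.48; denominator = Σ(nₕ−1) = 228.
s²ₚ = 36.48/228 = 0.16 → 0.16000.

0.16000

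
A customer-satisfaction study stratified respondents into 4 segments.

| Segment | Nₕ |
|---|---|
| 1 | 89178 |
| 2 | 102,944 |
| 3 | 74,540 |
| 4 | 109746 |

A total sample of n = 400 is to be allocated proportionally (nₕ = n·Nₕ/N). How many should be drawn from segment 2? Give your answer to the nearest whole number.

N = 89178 + 102944 + 74540 + 109746 = 376408.
n_2 = 400·102944/376408 = 109.396... → 109.

109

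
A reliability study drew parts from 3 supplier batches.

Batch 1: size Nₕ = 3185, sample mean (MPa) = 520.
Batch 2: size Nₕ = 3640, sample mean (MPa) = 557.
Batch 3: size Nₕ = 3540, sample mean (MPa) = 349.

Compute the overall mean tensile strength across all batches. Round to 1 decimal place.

N = 10365; weights Wₕ = Nₕ/N = (0.3073, 0.3512, 0.3415).
x̄_st = Σ Wₕ·x̄ₕ = 0.3073·520 + 0.3512·557 + 0.3415·349 ≈ 474.591...
→ 474.6.

474.6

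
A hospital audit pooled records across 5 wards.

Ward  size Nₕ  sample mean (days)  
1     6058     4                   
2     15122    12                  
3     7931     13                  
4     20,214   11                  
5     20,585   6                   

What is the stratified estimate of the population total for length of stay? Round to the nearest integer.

654663

1: 6058·4 = 24232
2: 15122·12 = 181464
3: 7931·13 = 103103
4: 20214·11 = 222354
5: 20585·6 = 123510
τ̂ = Σ Nₕx̄ₕ = 654663.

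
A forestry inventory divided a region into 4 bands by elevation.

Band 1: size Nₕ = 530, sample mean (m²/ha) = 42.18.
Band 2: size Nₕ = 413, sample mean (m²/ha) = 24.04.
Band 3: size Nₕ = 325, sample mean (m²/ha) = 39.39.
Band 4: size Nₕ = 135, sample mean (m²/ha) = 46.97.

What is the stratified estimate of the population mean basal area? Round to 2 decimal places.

36.65

x̄_st = (Σ Nₕx̄ₕ) / (Σ Nₕ) = (530·42.18 + 413·24.04 + 325·39.39 + 135·46.97) / 1403
= 51426.62 / 1403 = 36.6548... → 36.65.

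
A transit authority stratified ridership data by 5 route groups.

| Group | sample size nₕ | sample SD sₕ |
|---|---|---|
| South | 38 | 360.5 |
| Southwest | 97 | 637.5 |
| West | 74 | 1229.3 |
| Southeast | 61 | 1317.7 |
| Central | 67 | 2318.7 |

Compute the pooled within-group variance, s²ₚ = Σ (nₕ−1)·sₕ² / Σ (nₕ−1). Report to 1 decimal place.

1846867.3

South: (38−1)·360.5² = 37·129960.25 = 4808529.25
Southwest: (97−1)·637.5² = 96·406406.25 = 39015000
West: (74−1)·1229.3² = 73·1511178.49 = 110316029.77
Southeast: (61−1)·1317.7² = 60·1736333.29 = 104179997.4
Central: (67−1)·2318.7² = 66·5376369.69 = 354840399.54
Numerator = 613159955.96; denominator = Σ(nₕ−1) = 332.
s²ₚ = 613159955.96/332 = 1846867.337... → 1846867.3.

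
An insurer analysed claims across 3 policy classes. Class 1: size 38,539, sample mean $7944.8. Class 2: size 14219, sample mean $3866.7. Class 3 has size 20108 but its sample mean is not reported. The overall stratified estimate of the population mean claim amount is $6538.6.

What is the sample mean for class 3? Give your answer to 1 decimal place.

5732.9

Σ Nₕx̄ₕ = N·μ, so 20108·x̄_3 = 72866·6538.6 − (38539·7944.8 + 14219·3866.7).
= 476441627.6 − 361165254.5 = 115276373.1.
x̄_3 = 115276373.1 / 20108 = 5732.861... → 5732.9.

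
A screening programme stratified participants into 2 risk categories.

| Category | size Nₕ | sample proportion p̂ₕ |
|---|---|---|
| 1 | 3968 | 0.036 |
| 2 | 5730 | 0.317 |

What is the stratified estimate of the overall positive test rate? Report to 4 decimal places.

N = 3968 + 5730 = 9698.
Overall proportion = Σ (Nₕ/N)·p̂ₕ.
Σ Nₕp̂ₕ = 142.848 + 1816.41 = 1959.258.
1959.258 / 9698 = 0.202027... → 0.2020.

0.2020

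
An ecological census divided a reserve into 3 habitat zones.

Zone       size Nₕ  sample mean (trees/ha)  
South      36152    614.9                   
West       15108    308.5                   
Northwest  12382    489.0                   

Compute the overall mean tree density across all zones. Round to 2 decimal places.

N = 63642; weights Wₕ = Nₕ/N = (0.5681, 0.2374, 0.1946).
x̄_st = Σ Wₕ·x̄ₕ = 0.5681·614.9 + 0.2374·308.5 + 0.1946·489.0 ≈ 517.6688...
→ 517.67.

517.67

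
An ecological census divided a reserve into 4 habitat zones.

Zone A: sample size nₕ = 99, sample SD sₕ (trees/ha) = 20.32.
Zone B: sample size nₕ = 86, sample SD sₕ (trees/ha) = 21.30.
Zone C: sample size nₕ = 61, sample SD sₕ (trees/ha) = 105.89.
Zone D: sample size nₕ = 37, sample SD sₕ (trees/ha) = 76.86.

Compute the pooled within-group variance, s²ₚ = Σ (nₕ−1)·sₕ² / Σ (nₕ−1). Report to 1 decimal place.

3456.8

A: (99−1)·20.32² = 98·412.9024 = 40464.4352
B: (86−1)·21.30² = 85·453.69 = 38563.65
C: (61−1)·105.89² = 60·11212.6921 = 672761.526
D: (37−1)·76.86² = 36·5907.4596 = 212668.5456
Numerator = 964458.1568; denominator = Σ(nₕ−1) = 279.
s²ₚ = 964458.1568/279 = 3456.839... → 3456.8.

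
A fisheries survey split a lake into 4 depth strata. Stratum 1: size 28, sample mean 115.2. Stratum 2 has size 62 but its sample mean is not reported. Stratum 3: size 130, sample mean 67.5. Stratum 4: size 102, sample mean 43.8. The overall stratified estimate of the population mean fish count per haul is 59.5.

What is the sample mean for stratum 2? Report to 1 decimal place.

43.4

N = 28 + 62 + 130 + 102 = 322.
Overall total = μ·N = 59.5·322 = 19159.
Subtract the known strata: 28·115.2 + 130·67.5 + 102·43.8 = 16468.2.
Remaining total for stratum 2: 19159 − 16468.2 = 2690.8.
Divide by its size: 2690.8 / 62 = 43.4 → 43.4.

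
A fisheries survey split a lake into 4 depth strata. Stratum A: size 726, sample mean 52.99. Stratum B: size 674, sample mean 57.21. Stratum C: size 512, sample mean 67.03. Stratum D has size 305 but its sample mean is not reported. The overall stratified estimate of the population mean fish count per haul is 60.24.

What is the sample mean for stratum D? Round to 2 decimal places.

N = 726 + 674 + 512 + 305 = 2217.
Overall total = μ·N = 60.24·2217 = 133552.08.
Subtract the known strata: 726·52.99 + 674·57.21 + 512·67.03 = 111349.64.
Remaining total for stratum D: 133552.08 − 111349.64 = 22202.44.
Divide by its size: 22202.44 / 305 = 72.7949... → 72.79.

72.79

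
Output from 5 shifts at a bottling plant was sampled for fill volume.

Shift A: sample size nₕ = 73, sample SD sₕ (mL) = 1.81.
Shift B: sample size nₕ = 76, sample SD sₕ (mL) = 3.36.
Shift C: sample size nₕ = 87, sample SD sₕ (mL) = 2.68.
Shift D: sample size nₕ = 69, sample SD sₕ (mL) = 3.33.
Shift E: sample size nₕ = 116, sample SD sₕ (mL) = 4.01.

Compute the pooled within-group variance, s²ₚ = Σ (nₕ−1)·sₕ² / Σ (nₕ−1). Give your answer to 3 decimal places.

10.345

A: (73−1)·1.81² = 72·3.2761 = 235.8792
B: (76−1)·3.36² = 75·11.2896 = 846.72
C: (87−1)·2.68² = 86·7.1824 = 617.6864
D: (69−1)·3.33² = 68·11.0889 = 754.0452
E: (116−1)·4.01² = 115·16.0801 = 1849.2115
Numerator = 4303.5423; denominator = Σ(nₕ−1) = 416.
s²ₚ = 4303.5423/416 = 10.34505... → 10.345.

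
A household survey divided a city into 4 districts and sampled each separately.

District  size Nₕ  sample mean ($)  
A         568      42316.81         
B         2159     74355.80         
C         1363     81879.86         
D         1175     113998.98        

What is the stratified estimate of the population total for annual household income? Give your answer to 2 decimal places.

430121170.96

A: 568·42316.81 = 24035948.08
B: 2159·74355.80 = 160534172.2
C: 1363·81879.86 = 111602249.18
D: 1175·113998.98 = 133948801.5
τ̂ = Σ Nₕx̄ₕ = 430121170.96.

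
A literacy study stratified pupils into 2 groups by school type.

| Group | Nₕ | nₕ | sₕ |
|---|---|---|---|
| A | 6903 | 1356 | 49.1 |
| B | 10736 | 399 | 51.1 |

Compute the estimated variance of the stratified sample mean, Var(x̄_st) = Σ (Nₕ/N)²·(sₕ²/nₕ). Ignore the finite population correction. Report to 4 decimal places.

2.6967

N = 17639. Term for each stratum: Wₕ²sₕ²/nₕ.
Var(x̄_st) = 0.2722896 + 2.4244096 = 2.6966992 → 2.6967.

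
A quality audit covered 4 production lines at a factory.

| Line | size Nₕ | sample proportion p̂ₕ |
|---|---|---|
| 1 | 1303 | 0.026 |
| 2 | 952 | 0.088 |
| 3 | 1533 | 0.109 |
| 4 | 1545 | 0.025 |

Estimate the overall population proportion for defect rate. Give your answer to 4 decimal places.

Wₕ = Nₕ/N with N = 5333: 0.2443, 0.1785, 0.2875, 0.2897.
p̂_st = 0.2443·0.026 + 0.1785·0.088 + 0.2875·0.109 + 0.2897·0.025 ≈ 0.060637... → 0.0606.

0.0606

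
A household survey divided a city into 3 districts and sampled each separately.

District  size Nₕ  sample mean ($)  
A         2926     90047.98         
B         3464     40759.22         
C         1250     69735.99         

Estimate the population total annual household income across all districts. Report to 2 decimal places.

491840315.06

A: 2926·90047.98 = 263480389.48
B: 3464·40759.22 = 141189938.08
C: 1250·69735.99 = 87169987.5
τ̂ = Σ Nₕx̄ₕ = 491840315.06.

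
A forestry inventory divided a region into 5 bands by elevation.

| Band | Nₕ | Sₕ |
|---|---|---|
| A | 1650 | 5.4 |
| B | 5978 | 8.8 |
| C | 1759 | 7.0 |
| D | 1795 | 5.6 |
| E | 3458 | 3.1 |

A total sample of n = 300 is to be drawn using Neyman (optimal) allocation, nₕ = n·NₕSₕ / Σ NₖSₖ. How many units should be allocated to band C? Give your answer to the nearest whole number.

A: NₕSₕ = 1650·5.4 = 8910
B: NₕSₕ = 5978·8.8 = 52606.4
C: NₕSₕ = 1759·7.0 = 12313
D: NₕSₕ = 1795·5.6 = 10052
E: NₕSₕ = 3458·3.1 = 10719.8
Σ NₕSₕ = 94601.2.
n_C = 300·12313/94601.2 = 39.047... → 39.

39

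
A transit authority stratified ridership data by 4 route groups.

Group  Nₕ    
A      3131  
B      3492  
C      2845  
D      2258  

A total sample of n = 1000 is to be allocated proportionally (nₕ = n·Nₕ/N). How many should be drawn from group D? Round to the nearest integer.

N = 3131 + 3492 + 2845 + 2258 = 11726.
n_D = 1000·2258/11726 = 192.564... → 193.

193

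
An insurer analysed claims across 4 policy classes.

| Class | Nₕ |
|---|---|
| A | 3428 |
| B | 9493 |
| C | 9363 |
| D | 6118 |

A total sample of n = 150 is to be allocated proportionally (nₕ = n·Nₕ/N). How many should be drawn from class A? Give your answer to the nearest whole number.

18

N = 3428 + 9493 + 9363 + 6118 = 28402.
n_A = 150·3428/28402 = 18.104... → 18.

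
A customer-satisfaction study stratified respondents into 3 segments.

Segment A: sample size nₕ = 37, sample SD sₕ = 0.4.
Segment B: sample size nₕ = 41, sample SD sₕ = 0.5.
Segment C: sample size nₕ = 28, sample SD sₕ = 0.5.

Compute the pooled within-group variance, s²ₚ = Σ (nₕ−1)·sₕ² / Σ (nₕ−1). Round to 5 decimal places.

Degrees of freedom: 36 + 40 + 27 = 103.
Σ(nₕ−1)sₕ² = 36·0.16 + 40·0.25 + 27·0.25 = 22.51.
s²ₚ = 22.51 / 103 = 0.2185437... → 0.21854.

0.21854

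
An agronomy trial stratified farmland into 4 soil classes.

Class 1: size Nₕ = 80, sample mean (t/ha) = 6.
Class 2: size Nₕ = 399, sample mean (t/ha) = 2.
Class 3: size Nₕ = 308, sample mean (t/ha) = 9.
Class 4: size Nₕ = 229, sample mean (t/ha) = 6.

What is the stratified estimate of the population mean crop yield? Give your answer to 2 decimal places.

5.34

x̄_st = (Σ Nₕx̄ₕ) / (Σ Nₕ) = (80·6 + 399·2 + 308·9 + 229·6) / 1016
= 5424 / 1016 = 5.3386... → 5.34.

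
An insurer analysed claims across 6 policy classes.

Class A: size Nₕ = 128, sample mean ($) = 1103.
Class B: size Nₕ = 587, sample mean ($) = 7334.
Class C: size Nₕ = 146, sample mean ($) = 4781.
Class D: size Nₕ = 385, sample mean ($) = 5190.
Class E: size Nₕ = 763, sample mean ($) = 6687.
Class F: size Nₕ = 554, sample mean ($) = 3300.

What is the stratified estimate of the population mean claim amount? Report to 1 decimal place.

5490.8

N = 2563; weights Wₕ = Nₕ/N = (0.0499, 0.2290, 0.0570, 0.1502, 0.2977, 0.2162).
x̄_st = Σ Wₕ·x̄ₕ = 0.0499·1103 + 0.2290·7334 + 0.0570·4781 + 0.1502·5190 + 0.2977·6687 + 0.2162·3300 ≈ 5490.753...
→ 5490.8.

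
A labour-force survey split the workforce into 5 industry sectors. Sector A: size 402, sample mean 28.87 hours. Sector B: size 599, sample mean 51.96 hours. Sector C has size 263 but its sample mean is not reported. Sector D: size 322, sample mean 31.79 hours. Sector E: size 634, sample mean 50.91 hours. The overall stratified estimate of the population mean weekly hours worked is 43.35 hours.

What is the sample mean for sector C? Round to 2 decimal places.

41.80

Σ Nₕx̄ₕ = N·μ, so 263·x̄_C = 2220·43.35 − (402·28.87 + 599·51.96 + 322·31.79 + 634·50.91).
= 96237 − 85243.1 = 10993.9.
x̄_C = 10993.9 / 263 = 41.8019... → 41.80.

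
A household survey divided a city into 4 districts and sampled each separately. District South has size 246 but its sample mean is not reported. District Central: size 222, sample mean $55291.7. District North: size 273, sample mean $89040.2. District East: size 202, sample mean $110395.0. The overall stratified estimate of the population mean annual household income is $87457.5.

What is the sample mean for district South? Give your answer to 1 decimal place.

Σ Nₕx̄ₕ = N·μ, so 246·x̄_South = 943·87457.5 − (222·55291.7 + 273·89040.2 + 202·110395.0).
= 82472422.5 − 58882522 = 23589900.5.
x̄_South = 23589900.5 / 246 = 95893.904... → 95893.9.

95893.9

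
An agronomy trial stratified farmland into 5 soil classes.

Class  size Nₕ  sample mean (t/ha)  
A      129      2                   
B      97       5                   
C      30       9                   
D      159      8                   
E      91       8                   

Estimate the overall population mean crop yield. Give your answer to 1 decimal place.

N = 506; weights Wₕ = Nₕ/N = (0.2549, 0.1917, 0.0593, 0.3142, 0.1798).
x̄_st = Σ Wₕ·x̄ₕ = 0.2549·2 + 0.1917·5 + 0.0593·9 + 0.3142·8 + 0.1798·8 ≈ 5.955...
→ 6.0.

6.0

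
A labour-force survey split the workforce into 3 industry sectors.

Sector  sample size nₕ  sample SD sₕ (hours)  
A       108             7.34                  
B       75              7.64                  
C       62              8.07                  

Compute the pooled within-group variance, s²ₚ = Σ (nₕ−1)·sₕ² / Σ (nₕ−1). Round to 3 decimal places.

58.085

Degrees of freedom: 107 + 74 + 61 = 242.
Σ(nₕ−1)sₕ² = 107·53.8756 + 74·58.3696 + 61·65.1249 = 14056.6585.
s²ₚ = 14056.6585 / 242 = 58.08537... → 58.085.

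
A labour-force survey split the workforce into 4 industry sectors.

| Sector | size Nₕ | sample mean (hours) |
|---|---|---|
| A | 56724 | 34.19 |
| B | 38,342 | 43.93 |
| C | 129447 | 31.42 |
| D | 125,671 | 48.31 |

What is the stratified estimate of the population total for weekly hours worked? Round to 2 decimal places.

13762148.37

A: 56724·34.19 = 1939393.56
B: 38342·43.93 = 1684364.06
C: 129447·31.42 = 4067224.74
D: 125671·48.31 = 6071166.01
τ̂ = Σ Nₕx̄ₕ = 13762148.37.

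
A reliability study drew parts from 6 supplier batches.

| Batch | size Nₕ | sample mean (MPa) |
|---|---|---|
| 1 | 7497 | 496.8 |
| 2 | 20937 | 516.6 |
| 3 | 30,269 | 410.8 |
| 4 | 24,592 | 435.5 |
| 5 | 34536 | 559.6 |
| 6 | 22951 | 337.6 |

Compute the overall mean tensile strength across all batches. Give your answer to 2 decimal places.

460.00

x̄_st = (Σ Nₕx̄ₕ) / (Σ Nₕ) = (7497·496.8 + 20937·516.6 + 30269·410.8 + 24592·435.5 + 34536·559.6 + 22951·337.6) / 140782
= 64759488.2 / 140782 = 459.9984... → 460.00.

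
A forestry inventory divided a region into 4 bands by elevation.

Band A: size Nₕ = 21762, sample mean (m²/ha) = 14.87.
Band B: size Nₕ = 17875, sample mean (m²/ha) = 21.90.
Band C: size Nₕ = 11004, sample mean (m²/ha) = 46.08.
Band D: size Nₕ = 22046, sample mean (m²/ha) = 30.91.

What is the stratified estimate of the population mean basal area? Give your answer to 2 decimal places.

x̄_st = (Σ Nₕx̄ₕ) / (Σ Nₕ) = (21762·14.87 + 17875·21.90 + 11004·46.08 + 22046·30.91) / 72687
= 1903569.62 / 72687 = 26.1886... → 26.19.

26.19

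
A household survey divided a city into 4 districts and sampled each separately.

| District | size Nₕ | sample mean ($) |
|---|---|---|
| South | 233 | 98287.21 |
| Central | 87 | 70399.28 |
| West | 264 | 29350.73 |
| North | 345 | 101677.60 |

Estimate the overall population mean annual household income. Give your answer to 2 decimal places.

77344.48

N = 233 + 87 + 264 + 345 = 929.
The stratified mean weights each stratum mean by its population share Nₕ/N.
Σ Nₕx̄ₕ = 233·98287.21 + 87·70399.28 + 264·29350.73 + 345·101677.60 = 22900919.93 + 6124737.36 + 7748592.72 + 35078772 = 71853022.01.
Divide by N: 71853022.01 / 929 = 77344.4801... → 77344.48.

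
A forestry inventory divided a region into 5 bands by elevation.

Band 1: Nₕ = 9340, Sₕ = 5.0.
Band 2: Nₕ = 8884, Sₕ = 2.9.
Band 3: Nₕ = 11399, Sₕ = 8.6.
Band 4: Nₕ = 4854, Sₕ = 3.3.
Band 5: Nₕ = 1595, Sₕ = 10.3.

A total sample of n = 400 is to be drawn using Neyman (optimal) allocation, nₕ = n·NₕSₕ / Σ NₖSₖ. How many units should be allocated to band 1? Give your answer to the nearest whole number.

92

1: NₕSₕ = 9340·5.0 = 46700
2: NₕSₕ = 8884·2.9 = 25763.6
3: NₕSₕ = 11399·8.6 = 98031.4
4: NₕSₕ = 4854·3.3 = 16018.2
5: NₕSₕ = 1595·10.3 = 16428.5
Σ NₕSₕ = 202941.7.
n_1 = 400·46700/202941.7 = 92.046... → 92.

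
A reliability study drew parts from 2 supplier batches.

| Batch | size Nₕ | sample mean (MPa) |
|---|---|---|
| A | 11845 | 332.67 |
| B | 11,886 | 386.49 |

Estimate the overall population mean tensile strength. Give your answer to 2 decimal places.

359.63

N = 11845 + 11886 = 23731.
The stratified mean weights each stratum mean by its population share Nₕ/N.
Σ Nₕx̄ₕ = 11845·332.67 + 11886·386.49 = 3940476.15 + 4593820.14 = 8534296.29.
Divide by N: 8534296.29 / 23731 = 359.6265... → 359.63.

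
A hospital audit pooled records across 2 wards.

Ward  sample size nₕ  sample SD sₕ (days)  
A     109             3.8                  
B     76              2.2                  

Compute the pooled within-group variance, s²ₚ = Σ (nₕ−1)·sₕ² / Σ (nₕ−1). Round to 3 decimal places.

Degrees of freedom: 108 + 75 = 183.
Σ(nₕ−1)sₕ² = 108·14.44 + 75·4.84 = 1922.52.
s²ₚ = 1922.52 / 183 = 10.50557... → 10.506.

10.506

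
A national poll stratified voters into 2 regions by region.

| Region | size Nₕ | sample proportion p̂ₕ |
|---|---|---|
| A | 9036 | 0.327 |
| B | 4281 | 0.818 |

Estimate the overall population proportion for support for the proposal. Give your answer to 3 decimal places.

N = 9036 + 4281 = 13317.
Overall proportion = Σ (Nₕ/N)·p̂ₕ.
Σ Nₕp̂ₕ = 2954.772 + 3501.858 = 6456.63.
6456.63 / 13317 = 0.48484... → 0.485.

0.485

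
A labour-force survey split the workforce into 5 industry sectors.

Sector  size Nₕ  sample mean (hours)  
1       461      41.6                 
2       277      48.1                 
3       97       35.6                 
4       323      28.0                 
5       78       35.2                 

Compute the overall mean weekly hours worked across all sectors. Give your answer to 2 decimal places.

38.63

N = 461 + 277 + 97 + 323 + 78 = 1236.
Weight each subgroup mean by Nₕ/N and sum.
Σ Nₕx̄ₕ = 461·41.6 + 277·48.1 + 97·35.6 + 323·28.0 + 78·35.2 = 19177.6 + 13323.7 + 3453.2 + 9044 + 2745.6 = 47744.1.
Divide by N: 47744.1 / 1236 = 38.6279... → 38.63.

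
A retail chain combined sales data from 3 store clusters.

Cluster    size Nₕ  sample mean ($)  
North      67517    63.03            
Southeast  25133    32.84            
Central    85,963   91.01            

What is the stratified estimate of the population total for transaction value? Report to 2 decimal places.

12904456.86

North: 67517·63.03 = 4255596.51
Southeast: 25133·32.84 = 825367.72
Central: 85963·91.01 = 7823492.63
τ̂ = Σ Nₕx̄ₕ = 12904456.86.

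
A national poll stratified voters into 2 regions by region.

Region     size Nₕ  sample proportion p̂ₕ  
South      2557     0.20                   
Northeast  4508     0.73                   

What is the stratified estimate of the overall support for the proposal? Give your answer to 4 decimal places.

N = 2557 + 4508 = 7065.
Overall proportion = Σ (Nₕ/N)·p̂ₕ.
Σ Nₕp̂ₕ = 511.4 + 3290.84 = 3802.24.
3802.24 / 7065 = 0.538180... → 0.5382.

0.5382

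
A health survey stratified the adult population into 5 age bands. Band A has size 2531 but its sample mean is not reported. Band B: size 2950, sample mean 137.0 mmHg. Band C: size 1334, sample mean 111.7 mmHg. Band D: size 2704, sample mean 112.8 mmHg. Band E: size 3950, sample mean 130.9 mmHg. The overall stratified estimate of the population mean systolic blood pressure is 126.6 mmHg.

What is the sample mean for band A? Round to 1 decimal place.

130.4

Σ Nₕx̄ₕ = N·μ, so 2531·x̄_A = 13469·126.6 − (2950·137.0 + 1334·111.7 + 2704·112.8 + 3950·130.9).
= 1705175.4 − 1375224 = 329951.4.
x̄_A = 329951.4 / 2531 = 130.364... → 130.4.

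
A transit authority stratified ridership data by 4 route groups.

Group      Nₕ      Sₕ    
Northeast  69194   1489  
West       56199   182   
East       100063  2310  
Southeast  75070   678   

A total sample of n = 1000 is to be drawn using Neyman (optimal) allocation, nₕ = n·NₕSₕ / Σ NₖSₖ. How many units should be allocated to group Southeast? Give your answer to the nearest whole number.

129

Σ NₕSₕ = 69194·1489 + 56199·182 + 100063·2310 + 75070·678 = 395301074.
Share for Southeast: 50897460/395301074 = 0.12876.
n_Southeast = 1000 × 0.12876 = 128.756... → 129.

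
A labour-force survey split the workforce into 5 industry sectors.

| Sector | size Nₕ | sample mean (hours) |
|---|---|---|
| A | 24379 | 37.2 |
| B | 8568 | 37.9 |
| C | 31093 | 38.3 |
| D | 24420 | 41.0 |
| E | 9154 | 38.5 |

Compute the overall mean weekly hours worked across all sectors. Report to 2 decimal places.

N = 24379 + 8568 + 31093 + 24420 + 9154 = 97614.
Overall mean = Σ (Nₕ/N)·x̄ₕ — weight by population share, not a simple average.
Σ Nₕx̄ₕ = 24379·37.2 + 8568·37.9 + 31093·38.3 + 24420·41.0 + 9154·38.5 = 906898.8 + 324727.2 + 1190861.9 + 1001220 + 352429 = 3776136.9.
Divide by N: 3776136.9 / 97614 = 38.6844... → 38.68.

38.68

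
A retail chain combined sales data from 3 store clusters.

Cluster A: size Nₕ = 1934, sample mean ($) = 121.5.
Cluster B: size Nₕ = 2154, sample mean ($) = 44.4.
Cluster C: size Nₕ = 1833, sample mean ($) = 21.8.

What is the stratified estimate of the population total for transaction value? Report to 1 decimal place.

Population total = Σ Nₕ·x̄ₕ (each stratum's size times its mean).
1934·121.5 + 2154·44.4 + 1833·21.8 = 234981 + 95637.6 + 39959.4 = 370578.0.

370578.0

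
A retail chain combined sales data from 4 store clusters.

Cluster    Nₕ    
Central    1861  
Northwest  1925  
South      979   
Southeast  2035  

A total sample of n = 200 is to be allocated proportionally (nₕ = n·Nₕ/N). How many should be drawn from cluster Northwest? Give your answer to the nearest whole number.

57

Share of cluster Northwest = 1925/6800 = 0.28309.
Allocate 200 × 0.28309 = 56.618... → 57.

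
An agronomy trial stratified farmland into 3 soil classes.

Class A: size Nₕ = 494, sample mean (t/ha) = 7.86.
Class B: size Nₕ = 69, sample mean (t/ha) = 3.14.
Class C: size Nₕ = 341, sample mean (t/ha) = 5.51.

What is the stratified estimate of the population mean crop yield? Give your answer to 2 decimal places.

N = 494 + 69 + 341 = 904.
The stratified mean weights each stratum mean by its population share Nₕ/N.
Σ Nₕx̄ₕ = 494·7.86 + 69·3.14 + 341·5.51 = 3882.84 + 216.66 + 1878.91 = 5978.41.
Divide by N: 5978.41 / 904 = 6.6133... → 6.61.

6.61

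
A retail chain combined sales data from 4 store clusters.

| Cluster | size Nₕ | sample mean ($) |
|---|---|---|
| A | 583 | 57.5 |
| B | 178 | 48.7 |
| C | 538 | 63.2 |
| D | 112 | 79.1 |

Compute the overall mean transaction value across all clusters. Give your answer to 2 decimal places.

60.28

N = 1411; weights Wₕ = Nₕ/N = (0.4132, 0.1262, 0.3813, 0.0794).
x̄_st = Σ Wₕ·x̄ₕ = 0.4132·57.5 + 0.1262·48.7 + 0.3813·63.2 + 0.0794·79.1 ≈ 60.2777...
→ 60.28.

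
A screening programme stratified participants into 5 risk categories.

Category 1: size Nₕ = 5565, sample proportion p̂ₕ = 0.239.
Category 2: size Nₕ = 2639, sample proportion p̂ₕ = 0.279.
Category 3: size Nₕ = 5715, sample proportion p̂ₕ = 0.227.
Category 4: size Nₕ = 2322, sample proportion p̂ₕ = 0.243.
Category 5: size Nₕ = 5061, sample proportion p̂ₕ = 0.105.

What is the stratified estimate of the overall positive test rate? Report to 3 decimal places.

N = 5565 + 2639 + 5715 + 2322 + 5061 = 21302.
Overall proportion = Σ (Nₕ/N)·p̂ₕ.
Σ Nₕp̂ₕ = 1330.035 + 736.281 + 1297.305 + 564.246 + 531.405 = 4459.272.
4459.272 / 21302 = 0.20934... → 0.209.

0.209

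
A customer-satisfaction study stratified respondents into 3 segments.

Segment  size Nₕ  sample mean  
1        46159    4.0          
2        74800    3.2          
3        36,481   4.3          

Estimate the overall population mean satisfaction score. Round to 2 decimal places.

3.69

N = 157440; weights Wₕ = Nₕ/N = (0.2932, 0.4751, 0.2317).
x̄_st = Σ Wₕ·x̄ₕ = 0.2932·4.0 + 0.4751·3.2 + 0.2317·4.3 ≈ 3.6894...
→ 3.69.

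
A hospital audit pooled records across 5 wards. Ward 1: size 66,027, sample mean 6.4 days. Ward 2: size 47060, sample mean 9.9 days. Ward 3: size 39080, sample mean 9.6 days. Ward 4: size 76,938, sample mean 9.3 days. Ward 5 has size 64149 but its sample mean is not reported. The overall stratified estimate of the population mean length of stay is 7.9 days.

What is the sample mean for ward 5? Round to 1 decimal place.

5.3

N = 66027 + 47060 + 39080 + 76938 + 64149 = 293254.
Overall total = μ·N = 7.9·293254 = 2316706.6.
Subtract the known strata: 66027·6.4 + 47060·9.9 + 39080·9.6 + 76938·9.3 = 1979158.2.
Remaining total for ward 5: 2316706.6 − 1979158.2 = 337548.4.
Divide by its size: 337548.4 / 64149 = 5.262... → 5.3.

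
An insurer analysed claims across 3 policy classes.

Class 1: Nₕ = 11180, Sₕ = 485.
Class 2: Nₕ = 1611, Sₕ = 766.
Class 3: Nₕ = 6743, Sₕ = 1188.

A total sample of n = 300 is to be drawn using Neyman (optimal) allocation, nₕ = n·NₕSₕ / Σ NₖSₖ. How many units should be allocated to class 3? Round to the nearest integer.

164

1: NₕSₕ = 11180·485 = 5422300
2: NₕSₕ = 1611·766 = 1234026
3: NₕSₕ = 6743·1188 = 8010684
Σ NₕSₕ = 14667010.
n_3 = 300·8010684/14667010 = 163.851... → 164.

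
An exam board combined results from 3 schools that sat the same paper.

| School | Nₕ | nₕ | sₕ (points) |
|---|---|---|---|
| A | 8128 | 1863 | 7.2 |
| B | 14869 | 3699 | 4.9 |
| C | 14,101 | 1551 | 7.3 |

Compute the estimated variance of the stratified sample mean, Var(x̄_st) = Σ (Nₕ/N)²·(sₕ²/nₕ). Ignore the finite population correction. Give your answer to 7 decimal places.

0.0073425

N = 37098. Term for each stratum: Wₕ²sₕ²/nₕ.
Var(x̄_st) = 0.0013357296 + 0.0010427264 + 0.0049640112 = 0.0073424671 → 0.0073425.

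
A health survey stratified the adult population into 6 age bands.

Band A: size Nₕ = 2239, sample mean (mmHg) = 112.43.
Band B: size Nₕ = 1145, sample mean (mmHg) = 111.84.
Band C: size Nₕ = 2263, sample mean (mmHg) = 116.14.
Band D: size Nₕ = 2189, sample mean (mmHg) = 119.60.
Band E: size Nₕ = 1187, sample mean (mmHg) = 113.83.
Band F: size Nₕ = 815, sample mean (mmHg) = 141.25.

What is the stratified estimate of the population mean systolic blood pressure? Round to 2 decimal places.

x̄_st = (Σ Nₕx̄ₕ) / (Σ Nₕ) = (2239·112.43 + 1145·111.84 + 2263·116.14 + 2189·119.60 + 1187·113.83 + 815·141.25) / 9838
= 1154651.75 / 9838 = 117.3665... → 117.37.

117.37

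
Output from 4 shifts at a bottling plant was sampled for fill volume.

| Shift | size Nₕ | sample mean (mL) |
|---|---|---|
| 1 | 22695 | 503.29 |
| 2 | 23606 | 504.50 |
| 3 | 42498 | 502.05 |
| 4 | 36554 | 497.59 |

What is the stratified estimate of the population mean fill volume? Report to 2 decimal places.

N = 125353; weights Wₕ = Nₕ/N = (0.1810, 0.1883, 0.3390, 0.2916).
x̄_st = Σ Wₕ·x̄ₕ = 0.1810·503.29 + 0.1883·504.50 + 0.3390·502.05 + 0.2916·497.59 ≈ 501.4353...
→ 501.44.

501.44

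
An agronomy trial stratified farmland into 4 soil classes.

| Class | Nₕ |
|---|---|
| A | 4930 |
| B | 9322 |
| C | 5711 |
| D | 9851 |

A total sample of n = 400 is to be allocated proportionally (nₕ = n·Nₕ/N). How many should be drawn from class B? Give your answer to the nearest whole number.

125

N = 4930 + 9322 + 5711 + 9851 = 29814.
n_B = 400·9322/29814 = 125.069... → 125.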